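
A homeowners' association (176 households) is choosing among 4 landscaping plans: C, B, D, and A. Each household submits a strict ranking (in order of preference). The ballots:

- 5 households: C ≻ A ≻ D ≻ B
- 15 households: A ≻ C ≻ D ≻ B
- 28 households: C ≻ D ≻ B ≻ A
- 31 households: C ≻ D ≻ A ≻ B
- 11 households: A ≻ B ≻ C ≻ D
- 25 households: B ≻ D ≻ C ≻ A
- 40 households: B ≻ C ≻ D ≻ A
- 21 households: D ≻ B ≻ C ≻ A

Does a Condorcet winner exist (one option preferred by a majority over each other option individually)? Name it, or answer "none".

none

Checking pairwise contests:
B beats C 97–79.
D beats B 100–76.
C beats D 130–46.
C beats A 150–26.
Every option loses at least one head-to-head, so there is no Condorcet winner.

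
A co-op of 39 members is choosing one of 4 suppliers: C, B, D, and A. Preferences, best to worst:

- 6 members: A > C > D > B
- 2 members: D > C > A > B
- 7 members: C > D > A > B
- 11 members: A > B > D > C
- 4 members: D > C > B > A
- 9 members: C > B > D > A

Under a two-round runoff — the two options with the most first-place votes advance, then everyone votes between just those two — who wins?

C

Round 1 first-place votes: C 16, B 0, D 6, A 17.
A and C advance.
Runoff: A is preferred to C by 17 voters; C by 22.
C wins the runoff.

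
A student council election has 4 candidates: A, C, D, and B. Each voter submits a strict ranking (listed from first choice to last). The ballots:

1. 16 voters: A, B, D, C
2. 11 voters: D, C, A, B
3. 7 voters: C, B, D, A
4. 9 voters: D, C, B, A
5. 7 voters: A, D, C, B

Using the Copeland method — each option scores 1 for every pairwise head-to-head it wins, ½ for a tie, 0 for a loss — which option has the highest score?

D

A: beats B; loses to C and D → score 1.
C: beats A and B; loses to D → score 2.
D: beats A, C, and B → score 3.
B: loses to A, C, and D → score 0.
D has the best pairwise record.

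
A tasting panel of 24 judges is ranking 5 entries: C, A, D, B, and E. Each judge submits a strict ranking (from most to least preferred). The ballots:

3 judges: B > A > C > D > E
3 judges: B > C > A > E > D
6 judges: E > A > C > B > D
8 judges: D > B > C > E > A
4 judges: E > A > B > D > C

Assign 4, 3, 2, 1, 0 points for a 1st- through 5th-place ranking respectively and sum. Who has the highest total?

B

C: 3·2 + 3·3 + 6·2 + 8·2 + 4·0 = 43
A: 3·3 + 3·2 + 6·3 + 8·0 + 4·3 = 45
D: 3·1 + 3·0 + 6·0 + 8·4 + 4·1 = 39
B: 3·4 + 3·4 + 6·1 + 8·3 + 4·2 = 62
E: 3·0 + 3·1 + 6·4 + 8·1 + 4·4 = 51
B has the highest Borda score (62).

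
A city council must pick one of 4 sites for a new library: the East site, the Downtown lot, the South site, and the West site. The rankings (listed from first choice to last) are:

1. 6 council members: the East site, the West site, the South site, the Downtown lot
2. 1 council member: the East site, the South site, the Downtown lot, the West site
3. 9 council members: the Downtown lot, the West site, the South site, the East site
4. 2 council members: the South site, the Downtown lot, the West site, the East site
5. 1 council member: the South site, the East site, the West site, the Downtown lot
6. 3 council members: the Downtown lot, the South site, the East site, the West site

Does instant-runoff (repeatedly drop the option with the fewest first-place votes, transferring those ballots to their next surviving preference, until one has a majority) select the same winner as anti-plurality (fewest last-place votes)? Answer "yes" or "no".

Instant-runoff — R1 the East site 7, the Downtown lot 12, the South site 3, the West site 0 (the Downtown lot winner). Winner: the Downtown lot.
Anti-plurality — last-place votes: the East site 11, the Downtown lot 7, the South site 0, the West site 4. Winner: the South site.
The two methods disagree.

no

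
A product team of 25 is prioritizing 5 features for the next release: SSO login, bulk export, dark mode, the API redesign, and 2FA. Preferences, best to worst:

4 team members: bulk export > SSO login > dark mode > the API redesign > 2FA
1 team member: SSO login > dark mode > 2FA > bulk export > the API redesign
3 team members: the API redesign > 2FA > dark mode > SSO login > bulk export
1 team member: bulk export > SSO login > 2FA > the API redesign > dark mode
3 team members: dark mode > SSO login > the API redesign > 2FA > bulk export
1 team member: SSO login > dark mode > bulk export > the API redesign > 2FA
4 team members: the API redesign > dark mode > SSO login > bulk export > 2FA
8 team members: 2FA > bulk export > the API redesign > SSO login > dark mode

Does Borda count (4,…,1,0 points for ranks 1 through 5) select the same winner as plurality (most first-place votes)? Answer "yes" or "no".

Borda — scores: SSO login 51, bulk export 51, dark mode 44, the API redesign 56, 2FA 48. Winner: the API redesign.
Plurality — first-place votes: SSO login 2, bulk export 5, dark mode 3, the API redesign 7, 2FA 8. Winner: 2FA.
The two methods disagree.

no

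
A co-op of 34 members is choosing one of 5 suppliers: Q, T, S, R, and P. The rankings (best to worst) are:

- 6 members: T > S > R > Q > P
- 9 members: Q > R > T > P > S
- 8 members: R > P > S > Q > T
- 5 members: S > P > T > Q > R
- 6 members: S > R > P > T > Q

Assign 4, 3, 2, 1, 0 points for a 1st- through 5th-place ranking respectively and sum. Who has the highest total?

Q: 6·1 + 9·4 + 8·1 + 5·1 + 6·0 = 55
T: 6·4 + 9·2 + 8·0 + 5·2 + 6·1 = 58
S: 6·3 + 9·0 + 8·2 + 5·4 + 6·4 = 78
R: 6·2 + 9·3 + 8·4 + 5·0 + 6·3 = 89
P: 6·0 + 9·1 + 8·3 + 5·3 + 6·2 = 60
R has the highest Borda score (89).

R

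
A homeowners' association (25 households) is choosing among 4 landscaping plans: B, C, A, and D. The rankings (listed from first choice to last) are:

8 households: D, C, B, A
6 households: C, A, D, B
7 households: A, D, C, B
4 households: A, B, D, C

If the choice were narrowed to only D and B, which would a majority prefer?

Voters preferring D to B: 21; preferring B to D: 4.
D wins the head-to-head.

D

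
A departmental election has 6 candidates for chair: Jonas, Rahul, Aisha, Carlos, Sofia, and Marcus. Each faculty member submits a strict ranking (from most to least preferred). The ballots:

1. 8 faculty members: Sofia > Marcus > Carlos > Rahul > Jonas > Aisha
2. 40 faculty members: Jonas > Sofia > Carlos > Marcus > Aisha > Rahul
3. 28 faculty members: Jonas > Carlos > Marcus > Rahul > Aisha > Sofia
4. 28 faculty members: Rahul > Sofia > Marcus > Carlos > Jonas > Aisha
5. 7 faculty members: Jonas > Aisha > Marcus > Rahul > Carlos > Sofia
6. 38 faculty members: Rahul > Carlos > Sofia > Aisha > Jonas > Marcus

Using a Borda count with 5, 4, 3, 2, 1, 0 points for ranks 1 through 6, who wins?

Jonas: 8·1 + 40·5 + 28·5 + 28·1 + 7·5 + 38·1 = 449
Rahul: 8·2 + 40·0 + 28·2 + 28·5 + 7·2 + 38·5 = 416
Aisha: 8·0 + 40·1 + 28·1 + 28·0 + 7·4 + 38·2 = 172
Carlos: 8·3 + 40·3 + 28·4 + 28·2 + 7·1 + 38·4 = 471
Sofia: 8·5 + 40·4 + 28·0 + 28·4 + 7·0 + 38·3 = 426
Marcus: 8·4 + 40·2 + 28·3 + 28·3 + 7·3 + 38·0 = 301
Carlos has the highest Borda score (471).

Carlos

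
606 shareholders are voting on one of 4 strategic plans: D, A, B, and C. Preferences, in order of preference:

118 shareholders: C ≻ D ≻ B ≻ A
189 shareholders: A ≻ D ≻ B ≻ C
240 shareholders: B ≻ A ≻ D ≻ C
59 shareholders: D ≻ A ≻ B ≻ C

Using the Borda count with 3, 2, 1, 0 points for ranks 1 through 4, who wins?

D: 118·2 + 189·2 + 240·1 + 59·3 = 1031
A: 118·0 + 189·3 + 240·2 + 59·2 = 1165
B: 118·1 + 189·1 + 240·3 + 59·1 = 1086
C: 118·3 + 189·0 + 240·0 + 59·0 = 354
A has the highest Borda score (1165).

A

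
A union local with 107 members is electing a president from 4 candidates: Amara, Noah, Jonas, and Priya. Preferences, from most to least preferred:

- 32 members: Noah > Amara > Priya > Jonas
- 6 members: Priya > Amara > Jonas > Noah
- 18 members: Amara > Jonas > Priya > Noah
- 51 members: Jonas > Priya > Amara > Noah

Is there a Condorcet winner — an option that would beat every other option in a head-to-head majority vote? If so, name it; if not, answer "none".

Checking pairwise contests:
Priya beats Amara 57–50.
Amara beats Noah 75–32.
Amara beats Jonas 56–51.
Jonas beats Priya 69–38.
Every option loses at least one head-to-head, so there is no Condorcet winner.

none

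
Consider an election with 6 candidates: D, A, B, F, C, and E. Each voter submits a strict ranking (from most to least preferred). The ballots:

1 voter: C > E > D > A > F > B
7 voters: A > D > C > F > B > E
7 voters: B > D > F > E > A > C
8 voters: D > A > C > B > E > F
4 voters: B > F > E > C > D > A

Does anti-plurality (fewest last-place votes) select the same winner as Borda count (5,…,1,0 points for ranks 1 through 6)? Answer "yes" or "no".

yes

Anti-plurality — last-place votes: D 0, A 4, B 1, F 8, C 7, E 7. Winner: D.
Borda — scores: D 103, A 76, B 78, F 52, C 58, E 38. Winner: D.
The two methods agree.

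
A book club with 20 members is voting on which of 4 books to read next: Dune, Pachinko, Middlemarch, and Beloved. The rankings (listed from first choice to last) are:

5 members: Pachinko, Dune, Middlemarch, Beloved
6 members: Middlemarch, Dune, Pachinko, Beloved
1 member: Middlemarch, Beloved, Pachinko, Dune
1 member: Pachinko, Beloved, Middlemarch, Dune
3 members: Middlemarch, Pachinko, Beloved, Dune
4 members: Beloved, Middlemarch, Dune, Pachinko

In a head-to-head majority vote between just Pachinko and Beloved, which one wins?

Voters preferring Pachinko to Beloved: 15; preferring Beloved to Pachinko: 5.
Pachinko wins the head-to-head.

Pachinko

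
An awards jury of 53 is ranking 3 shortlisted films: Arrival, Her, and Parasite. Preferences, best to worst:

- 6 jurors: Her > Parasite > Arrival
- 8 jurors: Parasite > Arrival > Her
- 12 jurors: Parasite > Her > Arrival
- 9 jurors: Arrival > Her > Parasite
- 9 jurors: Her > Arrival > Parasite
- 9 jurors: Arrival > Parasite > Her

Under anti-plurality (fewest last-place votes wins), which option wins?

Last-place votes: Arrival 18, Her 17, Parasite 18.
Her is ranked last by the fewest voters, so Her wins.

Her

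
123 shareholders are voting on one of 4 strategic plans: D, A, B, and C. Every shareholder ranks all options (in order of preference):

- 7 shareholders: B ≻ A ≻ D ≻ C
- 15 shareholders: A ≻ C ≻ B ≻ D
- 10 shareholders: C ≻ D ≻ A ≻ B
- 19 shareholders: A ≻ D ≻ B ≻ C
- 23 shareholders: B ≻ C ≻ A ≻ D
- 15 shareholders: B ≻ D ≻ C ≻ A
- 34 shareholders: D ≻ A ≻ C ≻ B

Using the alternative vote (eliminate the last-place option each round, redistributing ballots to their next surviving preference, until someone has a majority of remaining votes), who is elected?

D

Round 1: D 34, A 34, B 45, C 10. Eliminate C.
Round 2: D 44, A 34, B 45. Eliminate A.
Round 3: D 63, B 60. D has a majority.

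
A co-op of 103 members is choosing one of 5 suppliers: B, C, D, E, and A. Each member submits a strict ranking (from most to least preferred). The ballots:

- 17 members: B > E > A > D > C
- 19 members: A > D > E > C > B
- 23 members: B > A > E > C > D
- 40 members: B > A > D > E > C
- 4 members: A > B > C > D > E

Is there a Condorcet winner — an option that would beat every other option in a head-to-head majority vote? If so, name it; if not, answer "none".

B

B vs C: 84–19 for B.
B vs D: 84–19 for B.
B vs E: 84–19 for B.
B vs A: 80–23 for B.
B beats every other option head-to-head.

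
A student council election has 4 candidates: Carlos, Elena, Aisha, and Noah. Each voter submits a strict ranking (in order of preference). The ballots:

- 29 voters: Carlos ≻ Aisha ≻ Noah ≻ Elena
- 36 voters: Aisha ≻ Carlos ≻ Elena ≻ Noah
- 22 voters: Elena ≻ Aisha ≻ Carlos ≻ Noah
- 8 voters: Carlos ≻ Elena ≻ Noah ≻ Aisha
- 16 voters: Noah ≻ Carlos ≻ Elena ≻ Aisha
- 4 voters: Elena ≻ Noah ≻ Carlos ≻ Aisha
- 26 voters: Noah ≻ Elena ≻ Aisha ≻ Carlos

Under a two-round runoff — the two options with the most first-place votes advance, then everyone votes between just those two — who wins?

Round 1 first-place votes: Carlos 37, Elena 26, Aisha 36, Noah 42.
Noah and Carlos advance.
Runoff: Noah is preferred to Carlos by 46 voters; Carlos by 95.
Carlos wins the runoff.

Carlos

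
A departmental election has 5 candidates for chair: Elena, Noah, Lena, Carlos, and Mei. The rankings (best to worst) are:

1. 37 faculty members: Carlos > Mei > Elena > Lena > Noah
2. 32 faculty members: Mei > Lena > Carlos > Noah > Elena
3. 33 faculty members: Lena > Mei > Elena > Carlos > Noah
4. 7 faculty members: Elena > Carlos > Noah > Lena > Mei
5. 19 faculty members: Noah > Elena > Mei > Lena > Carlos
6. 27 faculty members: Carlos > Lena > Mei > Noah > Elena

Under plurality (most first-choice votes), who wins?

Carlos

First-place votes: Elena 7, Noah 19, Lena 33, Carlos 64, Mei 32.
Carlos has the most first-place votes.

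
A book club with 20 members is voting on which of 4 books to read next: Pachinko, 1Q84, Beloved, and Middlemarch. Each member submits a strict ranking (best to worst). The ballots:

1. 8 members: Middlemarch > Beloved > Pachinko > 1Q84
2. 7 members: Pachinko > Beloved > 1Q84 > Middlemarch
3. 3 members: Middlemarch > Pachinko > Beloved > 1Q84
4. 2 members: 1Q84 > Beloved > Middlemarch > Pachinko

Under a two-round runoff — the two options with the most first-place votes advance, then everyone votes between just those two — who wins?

Round 1 first-place votes: Pachinko 7, 1Q84 2, Beloved 0, Middlemarch 11.
Middlemarch and Pachinko advance.
Runoff: Middlemarch is preferred to Pachinko by 13 voters; Pachinko by 7.
Middlemarch wins the runoff.

Middlemarch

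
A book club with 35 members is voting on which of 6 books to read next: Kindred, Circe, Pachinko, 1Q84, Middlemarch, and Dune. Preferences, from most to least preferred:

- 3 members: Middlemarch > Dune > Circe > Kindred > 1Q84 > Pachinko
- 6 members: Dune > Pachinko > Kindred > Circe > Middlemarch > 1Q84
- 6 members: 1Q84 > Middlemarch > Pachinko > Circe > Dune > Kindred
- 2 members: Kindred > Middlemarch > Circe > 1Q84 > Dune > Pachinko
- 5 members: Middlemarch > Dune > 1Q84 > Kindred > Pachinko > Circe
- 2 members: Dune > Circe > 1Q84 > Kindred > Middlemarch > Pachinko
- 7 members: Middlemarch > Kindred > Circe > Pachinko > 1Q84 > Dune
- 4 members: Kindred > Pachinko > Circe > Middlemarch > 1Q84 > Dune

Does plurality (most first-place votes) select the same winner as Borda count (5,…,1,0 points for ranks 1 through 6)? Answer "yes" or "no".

Plurality — first-place votes: Kindred 6, Circe 0, Pachinko 0, 1Q84 6, Middlemarch 15, Dune 8. Winner: Middlemarch.
Borda — scores: Kindred 96, Circe 80, Pachinko 77, 1Q84 69, Middlemarch 123, Dune 80. Winner: Middlemarch.
The two methods agree.

yes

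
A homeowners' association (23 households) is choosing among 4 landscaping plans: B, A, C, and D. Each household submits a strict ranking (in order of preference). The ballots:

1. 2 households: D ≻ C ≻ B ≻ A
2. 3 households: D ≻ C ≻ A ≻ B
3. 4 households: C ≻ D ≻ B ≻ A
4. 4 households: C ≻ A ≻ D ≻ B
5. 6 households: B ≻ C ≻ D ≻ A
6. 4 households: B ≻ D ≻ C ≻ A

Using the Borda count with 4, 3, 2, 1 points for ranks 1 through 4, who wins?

C

B: 2·2 + 3·1 + 4·2 + 4·1 + 6·4 + 4·4 = 59
A: 2·1 + 3·2 + 4·1 + 4·3 + 6·1 + 4·1 = 34
C: 2·3 + 3·3 + 4·4 + 4·4 + 6·3 + 4·2 = 73
D: 2·4 + 3·4 + 4·3 + 4·2 + 6·2 + 4·3 = 64
C has the highest Borda score (73).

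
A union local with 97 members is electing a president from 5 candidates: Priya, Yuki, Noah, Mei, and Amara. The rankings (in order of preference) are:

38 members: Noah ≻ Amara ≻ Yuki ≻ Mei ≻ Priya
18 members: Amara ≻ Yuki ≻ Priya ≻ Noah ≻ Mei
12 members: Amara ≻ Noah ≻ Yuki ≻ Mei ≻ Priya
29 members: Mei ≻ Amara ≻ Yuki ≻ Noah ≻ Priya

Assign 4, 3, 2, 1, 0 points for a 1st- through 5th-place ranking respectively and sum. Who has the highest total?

Amara

Priya: 38·0 + 18·2 + 12·0 + 29·0 = 36
Yuki: 38·2 + 18·3 + 12·2 + 29·2 = 212
Noah: 38·4 + 18·1 + 12·3 + 29·1 = 235
Mei: 38·1 + 18·0 + 12·1 + 29·4 = 166
Amara: 38·3 + 18·4 + 12·4 + 29·3 = 321
Amara has the highest Borda score (321).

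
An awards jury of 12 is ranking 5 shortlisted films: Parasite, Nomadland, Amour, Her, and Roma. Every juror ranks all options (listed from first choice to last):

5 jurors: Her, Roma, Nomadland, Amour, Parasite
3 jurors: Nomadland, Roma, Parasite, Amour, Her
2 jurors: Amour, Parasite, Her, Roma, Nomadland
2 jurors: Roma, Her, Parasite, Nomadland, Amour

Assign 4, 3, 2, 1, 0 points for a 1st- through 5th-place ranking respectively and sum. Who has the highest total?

Roma

Parasite: 5·0 + 3·2 + 2·3 + 2·2 = 16
Nomadland: 5·2 + 3·4 + 2·0 + 2·1 = 24
Amour: 5·1 + 3·1 + 2·4 + 2·0 = 16
Her: 5·4 + 3·0 + 2·2 + 2·3 = 30
Roma: 5·3 + 3·3 + 2·1 + 2·4 = 34
Roma has the highest Borda score (34).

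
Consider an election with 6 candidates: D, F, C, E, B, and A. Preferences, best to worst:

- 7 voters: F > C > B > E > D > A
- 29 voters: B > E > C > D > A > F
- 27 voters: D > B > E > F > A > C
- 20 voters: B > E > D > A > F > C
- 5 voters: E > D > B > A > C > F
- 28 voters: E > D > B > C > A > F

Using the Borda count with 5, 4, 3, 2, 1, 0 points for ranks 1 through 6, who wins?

B

D: 7·1 + 29·2 + 27·5 + 20·3 + 5·4 + 28·4 = 392
F: 7·5 + 29·0 + 27·2 + 20·1 + 5·0 + 28·0 = 109
C: 7·4 + 29·3 + 27·0 + 20·0 + 5·1 + 28·2 = 176
E: 7·2 + 29·4 + 27·3 + 20·4 + 5·5 + 28·5 = 456
B: 7·3 + 29·5 + 27·4 + 20·5 + 5·3 + 28·3 = 473
A: 7·0 + 29·1 + 27·1 + 20·2 + 5·2 + 28·1 = 134
B has the highest Borda score (473).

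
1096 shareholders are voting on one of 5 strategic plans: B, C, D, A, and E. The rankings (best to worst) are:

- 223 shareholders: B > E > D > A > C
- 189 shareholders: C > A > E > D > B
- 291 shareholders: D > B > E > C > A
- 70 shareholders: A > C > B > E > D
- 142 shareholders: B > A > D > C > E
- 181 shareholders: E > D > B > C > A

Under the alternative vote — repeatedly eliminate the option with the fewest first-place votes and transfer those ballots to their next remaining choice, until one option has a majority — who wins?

D

Round 1: B 365, C 189, D 291, A 70, E 181. Eliminate A.
Round 2: B 365, C 259, D 291, E 181. Eliminate E.
Round 3: B 365, C 259, D 472. Eliminate C.
Round 4: B 435, D 661. D has a majority.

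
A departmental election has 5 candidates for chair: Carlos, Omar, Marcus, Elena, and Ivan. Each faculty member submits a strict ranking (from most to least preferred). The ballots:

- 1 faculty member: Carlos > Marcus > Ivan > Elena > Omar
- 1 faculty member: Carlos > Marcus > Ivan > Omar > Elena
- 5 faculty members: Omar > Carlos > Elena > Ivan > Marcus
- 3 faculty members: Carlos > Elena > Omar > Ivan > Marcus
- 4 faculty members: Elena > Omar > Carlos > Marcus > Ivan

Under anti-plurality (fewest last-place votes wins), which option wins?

Last-place votes: Carlos 0, Omar 1, Marcus 8, Elena 1, Ivan 4.
Carlos is ranked last by the fewest voters, so Carlos wins.

Carlos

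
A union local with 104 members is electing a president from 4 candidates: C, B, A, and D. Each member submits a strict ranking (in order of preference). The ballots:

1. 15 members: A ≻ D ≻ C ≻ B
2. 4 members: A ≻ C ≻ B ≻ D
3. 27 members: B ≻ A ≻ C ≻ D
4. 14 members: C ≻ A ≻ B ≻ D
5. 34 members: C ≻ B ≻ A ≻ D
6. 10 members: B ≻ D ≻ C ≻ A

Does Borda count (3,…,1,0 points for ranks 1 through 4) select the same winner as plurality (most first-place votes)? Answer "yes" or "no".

yes

Borda — scores: C 204, B 197, A 173, D 50. Winner: C.
Plurality — first-place votes: C 48, B 37, A 19, D 0. Winner: C.
The two methods agree.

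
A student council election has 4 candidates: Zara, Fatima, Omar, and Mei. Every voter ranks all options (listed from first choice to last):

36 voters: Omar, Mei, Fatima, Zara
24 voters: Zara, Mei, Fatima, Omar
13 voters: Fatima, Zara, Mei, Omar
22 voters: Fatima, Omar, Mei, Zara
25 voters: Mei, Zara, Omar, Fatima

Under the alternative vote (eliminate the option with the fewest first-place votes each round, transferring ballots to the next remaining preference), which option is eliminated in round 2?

Fatima

Round 1: Zara 24, Fatima 35, Omar 36, Mei 25. Eliminate Zara.
Round 2: Fatima 35, Omar 36, Mei 49. Eliminate Fatima.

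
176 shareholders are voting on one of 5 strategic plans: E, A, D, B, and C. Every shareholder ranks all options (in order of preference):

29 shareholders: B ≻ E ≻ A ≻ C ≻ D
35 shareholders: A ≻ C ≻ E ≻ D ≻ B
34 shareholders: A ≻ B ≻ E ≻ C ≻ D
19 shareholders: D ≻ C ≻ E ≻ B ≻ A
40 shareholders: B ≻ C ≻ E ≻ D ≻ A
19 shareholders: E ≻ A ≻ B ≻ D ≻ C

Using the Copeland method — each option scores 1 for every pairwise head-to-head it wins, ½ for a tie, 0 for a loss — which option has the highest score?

B

E: beats A and D; loses to B and C → score 2.
A: beats D and C; ties B; loses to E → score 2.5.
D: loses to E, A, B, and C → score 0.
B: beats E, D, and C; ties A → score 3.5.
C: beats E and D; loses to A and B → score 2.
B has the best pairwise record.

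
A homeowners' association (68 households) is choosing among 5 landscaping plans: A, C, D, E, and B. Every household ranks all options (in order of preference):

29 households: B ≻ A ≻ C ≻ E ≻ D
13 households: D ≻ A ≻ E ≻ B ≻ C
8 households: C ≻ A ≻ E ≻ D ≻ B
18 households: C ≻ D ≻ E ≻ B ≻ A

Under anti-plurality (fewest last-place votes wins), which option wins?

E

Last-place votes: A 18, C 13, D 29, E 0, B 8.
E is ranked last by the fewest voters, so E wins.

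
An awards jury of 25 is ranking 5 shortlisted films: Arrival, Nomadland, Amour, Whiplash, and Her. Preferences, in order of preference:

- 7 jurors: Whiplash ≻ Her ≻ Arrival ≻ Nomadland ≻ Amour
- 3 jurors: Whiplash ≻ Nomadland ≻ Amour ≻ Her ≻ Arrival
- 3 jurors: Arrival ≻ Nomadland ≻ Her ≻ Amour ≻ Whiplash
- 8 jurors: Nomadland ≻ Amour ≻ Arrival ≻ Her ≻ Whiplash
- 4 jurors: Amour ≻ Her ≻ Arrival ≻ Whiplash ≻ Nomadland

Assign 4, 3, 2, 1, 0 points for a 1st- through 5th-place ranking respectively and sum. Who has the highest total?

Arrival: 7·2 + 3·0 + 3·4 + 8·2 + 4·2 = 50
Nomadland: 7·1 + 3·3 + 3·3 + 8·4 + 4·0 = 57
Amour: 7·0 + 3·2 + 3·1 + 8·3 + 4·4 = 49
Whiplash: 7·4 + 3·4 + 3·0 + 8·0 + 4·1 = 44
Her: 7·3 + 3·1 + 3·2 + 8·1 + 4·3 = 50
Nomadland has the highest Borda score (57).

Nomadland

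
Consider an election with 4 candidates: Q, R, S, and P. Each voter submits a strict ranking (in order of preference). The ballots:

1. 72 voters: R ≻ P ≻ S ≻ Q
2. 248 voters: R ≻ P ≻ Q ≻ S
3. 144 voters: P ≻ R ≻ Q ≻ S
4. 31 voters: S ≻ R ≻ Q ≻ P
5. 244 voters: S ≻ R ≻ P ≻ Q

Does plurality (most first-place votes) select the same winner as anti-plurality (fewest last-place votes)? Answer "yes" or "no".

yes

Plurality — first-place votes: Q 0, R 320, S 275, P 144. Winner: R.
Anti-plurality — last-place votes: Q 316, R 0, S 392, P 31. Winner: R.
The two methods agree.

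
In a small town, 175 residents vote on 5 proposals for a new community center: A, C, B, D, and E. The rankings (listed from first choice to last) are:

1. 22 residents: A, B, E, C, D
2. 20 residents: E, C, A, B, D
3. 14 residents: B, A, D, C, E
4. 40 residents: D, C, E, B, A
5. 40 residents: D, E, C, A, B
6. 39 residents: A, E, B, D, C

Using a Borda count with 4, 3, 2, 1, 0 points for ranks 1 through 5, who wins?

E

A: 22·4 + 20·2 + 14·3 + 40·0 + 40·1 + 39·4 = 366
C: 22·1 + 20·3 + 14·1 + 40·3 + 40·2 + 39·0 = 296
B: 22·3 + 20·1 + 14·4 + 40·1 + 40·0 + 39·2 = 260
D: 22·0 + 20·0 + 14·2 + 40·4 + 40·4 + 39·1 = 387
E: 22·2 + 20·4 + 14·0 + 40·2 + 40·3 + 39·3 = 441
E has the highest Borda score (441).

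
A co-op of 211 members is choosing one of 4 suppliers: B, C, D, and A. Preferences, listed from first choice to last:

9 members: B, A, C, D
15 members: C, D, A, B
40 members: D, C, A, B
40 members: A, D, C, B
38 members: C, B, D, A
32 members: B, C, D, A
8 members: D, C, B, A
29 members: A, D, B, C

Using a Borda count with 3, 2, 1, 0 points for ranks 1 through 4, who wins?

B: 9·3 + 15·0 + 40·0 + 40·0 + 38·2 + 32·3 + 8·1 + 29·1 = 236
C: 9·1 + 15·3 + 40·2 + 40·1 + 38·3 + 32·2 + 8·2 + 29·0 = 368
D: 9·0 + 15·2 + 40·3 + 40·2 + 38·1 + 32·1 + 8·3 + 29·2 = 382
A: 9·2 + 15·1 + 40·1 + 40·3 + 38·0 + 32·0 + 8·0 + 29·3 = 280
D has the highest Borda score (382).

D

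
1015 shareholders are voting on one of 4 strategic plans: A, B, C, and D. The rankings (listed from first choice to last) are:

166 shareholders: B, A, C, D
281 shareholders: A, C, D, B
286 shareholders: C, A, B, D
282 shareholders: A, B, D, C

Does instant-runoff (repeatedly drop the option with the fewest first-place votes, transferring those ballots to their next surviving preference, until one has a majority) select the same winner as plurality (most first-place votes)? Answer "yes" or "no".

yes

Instant-runoff — R1 A 563, B 166, C 286, D 0 (A winner). Winner: A.
Plurality — first-place votes: A 563, B 166, C 286, D 0. Winner: A.
The two methods agree.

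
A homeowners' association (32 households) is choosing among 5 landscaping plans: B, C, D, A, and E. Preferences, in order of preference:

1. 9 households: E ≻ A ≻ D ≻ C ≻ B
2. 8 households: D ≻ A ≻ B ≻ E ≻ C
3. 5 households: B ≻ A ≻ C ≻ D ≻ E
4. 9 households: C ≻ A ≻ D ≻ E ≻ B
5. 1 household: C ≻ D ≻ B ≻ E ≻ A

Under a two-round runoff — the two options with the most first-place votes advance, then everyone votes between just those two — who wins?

E

Round 1 first-place votes: B 5, C 10, D 8, A 0, E 9.
C and E advance.
Runoff: C is preferred to E by 15 voters; E by 17.
E wins the runoff.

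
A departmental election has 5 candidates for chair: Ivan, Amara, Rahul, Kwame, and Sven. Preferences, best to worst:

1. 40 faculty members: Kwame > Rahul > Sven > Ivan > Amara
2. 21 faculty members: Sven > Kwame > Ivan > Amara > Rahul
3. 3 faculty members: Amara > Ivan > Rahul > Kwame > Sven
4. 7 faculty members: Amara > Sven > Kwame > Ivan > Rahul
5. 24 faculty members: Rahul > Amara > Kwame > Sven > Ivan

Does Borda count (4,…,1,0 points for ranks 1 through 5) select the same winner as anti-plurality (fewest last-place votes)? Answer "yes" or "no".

yes

Borda — scores: Ivan 98, Amara 133, Rahul 222, Kwame 288, Sven 209. Winner: Kwame.
Anti-plurality — last-place votes: Ivan 24, Amara 40, Rahul 28, Kwame 0, Sven 3. Winner: Kwame.
The two methods agree.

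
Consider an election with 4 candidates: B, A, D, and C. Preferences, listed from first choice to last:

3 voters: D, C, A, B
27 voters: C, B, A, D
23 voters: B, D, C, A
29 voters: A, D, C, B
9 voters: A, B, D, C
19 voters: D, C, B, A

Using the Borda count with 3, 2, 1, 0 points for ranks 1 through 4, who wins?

B: 3·0 + 27·2 + 23·3 + 29·0 + 9·2 + 19·1 = 160
A: 3·1 + 27·1 + 23·0 + 29·3 + 9·3 + 19·0 = 144
D: 3·3 + 27·0 + 23·2 + 29·2 + 9·1 + 19·3 = 179
C: 3·2 + 27·3 + 23·1 + 29·1 + 9·0 + 19·2 = 177
D has the highest Borda score (179).

D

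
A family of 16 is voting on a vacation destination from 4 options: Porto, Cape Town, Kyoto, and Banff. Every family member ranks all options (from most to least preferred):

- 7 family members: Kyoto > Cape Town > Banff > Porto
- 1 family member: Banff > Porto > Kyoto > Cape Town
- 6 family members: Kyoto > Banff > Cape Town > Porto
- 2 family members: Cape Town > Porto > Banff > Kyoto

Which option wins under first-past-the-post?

First-place votes: Porto 0, Cape Town 2, Kyoto 13, Banff 1.
Kyoto has the most first-place votes.

Kyoto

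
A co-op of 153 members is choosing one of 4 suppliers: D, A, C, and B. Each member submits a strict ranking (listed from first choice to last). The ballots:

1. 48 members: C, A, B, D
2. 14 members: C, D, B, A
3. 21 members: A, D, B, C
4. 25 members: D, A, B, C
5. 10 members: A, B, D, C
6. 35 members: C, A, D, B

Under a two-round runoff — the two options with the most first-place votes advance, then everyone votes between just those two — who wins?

Round 1 first-place votes: D 25, A 31, C 97, B 0.
C and A advance.
Runoff: C is preferred to A by 97 voters; A by 56.
C wins the runoff.

C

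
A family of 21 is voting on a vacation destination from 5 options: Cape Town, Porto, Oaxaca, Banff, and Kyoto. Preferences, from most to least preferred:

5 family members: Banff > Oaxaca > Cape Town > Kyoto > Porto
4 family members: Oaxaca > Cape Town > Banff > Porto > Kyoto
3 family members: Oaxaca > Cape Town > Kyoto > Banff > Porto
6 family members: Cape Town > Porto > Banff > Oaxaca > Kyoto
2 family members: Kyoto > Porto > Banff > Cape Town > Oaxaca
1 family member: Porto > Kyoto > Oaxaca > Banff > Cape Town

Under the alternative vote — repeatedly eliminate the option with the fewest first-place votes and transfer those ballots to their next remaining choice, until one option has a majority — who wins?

Banff

Round 1: Cape Town 6, Porto 1, Oaxaca 7, Banff 5, Kyoto 2. Eliminate Porto.
Round 2: Cape Town 6, Oaxaca 7, Banff 5, Kyoto 3. Eliminate Kyoto.
Round 3: Cape Town 6, Oaxaca 8, Banff 7. Eliminate Cape Town.
Round 4: Oaxaca 8, Banff 13. Banff has a majority.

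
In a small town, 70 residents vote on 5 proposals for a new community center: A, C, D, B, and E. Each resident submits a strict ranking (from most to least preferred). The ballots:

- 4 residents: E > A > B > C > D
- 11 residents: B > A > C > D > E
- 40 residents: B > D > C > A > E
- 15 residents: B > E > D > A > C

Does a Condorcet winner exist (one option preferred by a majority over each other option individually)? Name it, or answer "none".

B vs A: 66–4 for B.
B vs C: 70–0 for B.
B vs D: 70–0 for B.
B vs E: 66–4 for B.
B beats every other option head-to-head.

B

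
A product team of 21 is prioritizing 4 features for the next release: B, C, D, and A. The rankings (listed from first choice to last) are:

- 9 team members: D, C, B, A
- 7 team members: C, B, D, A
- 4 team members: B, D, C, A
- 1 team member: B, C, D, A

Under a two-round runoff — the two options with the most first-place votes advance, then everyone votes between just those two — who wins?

D

Round 1 first-place votes: B 5, C 7, D 9, A 0.
D and C advance.
Runoff: D is preferred to C by 13 voters; C by 8.
D wins the runoff.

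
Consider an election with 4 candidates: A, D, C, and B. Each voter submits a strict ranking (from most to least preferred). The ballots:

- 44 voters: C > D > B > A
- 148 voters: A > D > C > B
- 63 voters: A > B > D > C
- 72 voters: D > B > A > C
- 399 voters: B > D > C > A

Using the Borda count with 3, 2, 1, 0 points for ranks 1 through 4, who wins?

B

A: 44·0 + 148·3 + 63·3 + 72·1 + 399·0 = 705
D: 44·2 + 148·2 + 63·1 + 72·3 + 399·2 = 1461
C: 44·3 + 148·1 + 63·0 + 72·0 + 399·1 = 679
B: 44·1 + 148·0 + 63·2 + 72·2 + 399·3 = 1511
B has the highest Borda score (1511).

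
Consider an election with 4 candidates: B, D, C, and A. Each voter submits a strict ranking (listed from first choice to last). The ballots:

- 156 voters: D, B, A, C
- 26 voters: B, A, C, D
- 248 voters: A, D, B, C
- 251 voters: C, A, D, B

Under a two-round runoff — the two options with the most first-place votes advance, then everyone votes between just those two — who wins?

Round 1 first-place votes: B 26, D 156, C 251, A 248.
C and A advance.
Runoff: C is preferred to A by 251 voters; A by 430.
A wins the runoff.

A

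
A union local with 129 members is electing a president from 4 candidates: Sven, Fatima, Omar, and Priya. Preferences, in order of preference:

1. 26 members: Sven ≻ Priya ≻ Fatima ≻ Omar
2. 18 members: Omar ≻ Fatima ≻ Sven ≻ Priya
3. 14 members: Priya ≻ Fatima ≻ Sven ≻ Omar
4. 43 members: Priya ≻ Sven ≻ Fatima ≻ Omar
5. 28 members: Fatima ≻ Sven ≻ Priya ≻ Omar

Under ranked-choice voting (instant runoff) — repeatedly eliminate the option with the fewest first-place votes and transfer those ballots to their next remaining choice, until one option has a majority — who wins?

Priya

Round 1: Sven 26, Fatima 28, Omar 18, Priya 57. Eliminate Omar.
Round 2: Sven 26, Fatima 46, Priya 57. Eliminate Sven.
Round 3: Fatima 46, Priya 83. Priya has a majority.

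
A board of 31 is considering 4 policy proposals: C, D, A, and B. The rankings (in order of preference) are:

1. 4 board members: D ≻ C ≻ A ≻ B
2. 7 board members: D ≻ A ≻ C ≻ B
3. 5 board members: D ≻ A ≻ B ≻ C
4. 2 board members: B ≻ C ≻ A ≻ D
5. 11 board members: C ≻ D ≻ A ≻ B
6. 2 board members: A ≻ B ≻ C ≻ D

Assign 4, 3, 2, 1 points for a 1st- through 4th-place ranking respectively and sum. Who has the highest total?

D

C: 4·3 + 7·2 + 5·1 + 2·3 + 11·4 + 2·2 = 85
D: 4·4 + 7·4 + 5·4 + 2·1 + 11·3 + 2·1 = 101
A: 4·2 + 7·3 + 5·3 + 2·2 + 11·2 + 2·4 = 78
B: 4·1 + 7·1 + 5·2 + 2·4 + 11·1 + 2·3 = 46
D has the highest Borda score (101).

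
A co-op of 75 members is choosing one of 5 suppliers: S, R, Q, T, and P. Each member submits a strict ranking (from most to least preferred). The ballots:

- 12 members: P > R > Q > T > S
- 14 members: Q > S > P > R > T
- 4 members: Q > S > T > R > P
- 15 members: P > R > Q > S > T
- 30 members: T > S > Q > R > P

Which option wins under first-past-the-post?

First-place votes: S 0, R 0, Q 18, T 30, P 27.
T has the most first-place votes.

T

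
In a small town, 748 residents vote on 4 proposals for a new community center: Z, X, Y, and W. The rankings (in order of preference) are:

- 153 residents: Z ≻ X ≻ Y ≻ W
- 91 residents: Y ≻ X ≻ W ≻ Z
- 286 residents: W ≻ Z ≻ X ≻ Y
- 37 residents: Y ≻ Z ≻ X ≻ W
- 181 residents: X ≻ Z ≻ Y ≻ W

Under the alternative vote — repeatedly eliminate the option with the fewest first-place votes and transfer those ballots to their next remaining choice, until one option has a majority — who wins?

X

Round 1: Z 153, X 181, Y 128, W 286. Eliminate Y.
Round 2: Z 190, X 272, W 286. Eliminate Z.
Round 3: X 462, W 286. X has a majority.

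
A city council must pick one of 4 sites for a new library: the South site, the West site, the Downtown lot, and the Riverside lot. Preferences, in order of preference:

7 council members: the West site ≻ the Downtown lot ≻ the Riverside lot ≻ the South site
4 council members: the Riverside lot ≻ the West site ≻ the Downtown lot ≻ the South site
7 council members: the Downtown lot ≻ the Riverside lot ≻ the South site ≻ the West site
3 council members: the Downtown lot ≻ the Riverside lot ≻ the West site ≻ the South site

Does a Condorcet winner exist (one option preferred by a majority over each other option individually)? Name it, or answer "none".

Checking pairwise contests:
the West site beats the South site 14–7.
the Riverside lot beats the West site 14–7.
the West site beats the Downtown lot 11–10.
the Downtown lot beats the Riverside lot 17–4.
Every option loses at least one head-to-head, so there is no Condorcet winner.

none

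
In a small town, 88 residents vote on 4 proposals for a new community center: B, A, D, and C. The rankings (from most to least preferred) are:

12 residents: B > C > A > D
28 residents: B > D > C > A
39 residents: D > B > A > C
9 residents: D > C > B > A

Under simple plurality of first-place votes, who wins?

D

First-place votes: B 40, A 0, D 48, C 0.
D has the most first-place votes.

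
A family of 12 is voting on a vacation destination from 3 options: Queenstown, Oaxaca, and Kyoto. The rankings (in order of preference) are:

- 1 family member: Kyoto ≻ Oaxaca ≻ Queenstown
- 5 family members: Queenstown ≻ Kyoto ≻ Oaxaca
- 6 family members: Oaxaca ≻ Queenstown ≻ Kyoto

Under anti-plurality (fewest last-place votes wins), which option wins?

Last-place votes: Queenstown 1, Oaxaca 5, Kyoto 6.
Queenstown is ranked last by the fewest voters, so Queenstown wins.

Queenstown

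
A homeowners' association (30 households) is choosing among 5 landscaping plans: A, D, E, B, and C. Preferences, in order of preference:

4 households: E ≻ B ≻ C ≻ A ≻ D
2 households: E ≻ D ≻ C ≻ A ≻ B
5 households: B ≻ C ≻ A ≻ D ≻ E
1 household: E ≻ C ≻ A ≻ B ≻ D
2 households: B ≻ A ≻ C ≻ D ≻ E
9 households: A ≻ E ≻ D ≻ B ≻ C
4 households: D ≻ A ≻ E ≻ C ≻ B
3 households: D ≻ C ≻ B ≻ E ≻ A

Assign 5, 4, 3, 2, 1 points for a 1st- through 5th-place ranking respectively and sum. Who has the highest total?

A

A: 4·2 + 2·2 + 5·3 + 1·3 + 2·4 + 9·5 + 4·4 + 3·1 = 102
D: 4·1 + 2·4 + 5·2 + 1·1 + 2·2 + 9·3 + 4·5 + 3·5 = 89
E: 4·5 + 2·5 + 5·1 + 1·5 + 2·1 + 9·4 + 4·3 + 3·2 = 96
B: 4·4 + 2·1 + 5·5 + 1·2 + 2·5 + 9·2 + 4·1 + 3·3 = 86
C: 4·3 + 2·3 + 5·4 + 1·4 + 2·3 + 9·1 + 4·2 + 3·4 = 77
A has the highest Borda score (102).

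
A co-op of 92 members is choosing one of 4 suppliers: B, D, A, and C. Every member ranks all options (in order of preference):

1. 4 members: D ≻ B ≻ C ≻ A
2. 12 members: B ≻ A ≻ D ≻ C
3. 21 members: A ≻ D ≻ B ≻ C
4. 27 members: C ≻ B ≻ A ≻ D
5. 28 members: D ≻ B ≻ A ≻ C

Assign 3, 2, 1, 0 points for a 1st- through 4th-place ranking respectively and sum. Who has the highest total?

B: 4·2 + 12·3 + 21·1 + 27·2 + 28·2 = 175
D: 4·3 + 12·1 + 21·2 + 27·0 + 28·3 = 150
A: 4·0 + 12·2 + 21·3 + 27·1 + 28·1 = 142
C: 4·1 + 12·0 + 21·0 + 27·3 + 28·0 = 85
B has the highest Borda score (175).

B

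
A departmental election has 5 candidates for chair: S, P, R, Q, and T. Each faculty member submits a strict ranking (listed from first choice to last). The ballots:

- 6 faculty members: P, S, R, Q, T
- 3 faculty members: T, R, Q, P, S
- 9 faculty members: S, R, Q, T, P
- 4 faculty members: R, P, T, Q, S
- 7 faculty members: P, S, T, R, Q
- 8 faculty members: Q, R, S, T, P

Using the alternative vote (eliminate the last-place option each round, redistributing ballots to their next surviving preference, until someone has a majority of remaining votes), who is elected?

Round 1: S 9, P 13, R 4, Q 8, T 3. Eliminate T.
Round 2: S 9, P 13, R 7, Q 8. Eliminate R.
Round 3: S 9, P 17, Q 11. Eliminate S.
Round 4: P 17, Q 20. Q has a majority.

Q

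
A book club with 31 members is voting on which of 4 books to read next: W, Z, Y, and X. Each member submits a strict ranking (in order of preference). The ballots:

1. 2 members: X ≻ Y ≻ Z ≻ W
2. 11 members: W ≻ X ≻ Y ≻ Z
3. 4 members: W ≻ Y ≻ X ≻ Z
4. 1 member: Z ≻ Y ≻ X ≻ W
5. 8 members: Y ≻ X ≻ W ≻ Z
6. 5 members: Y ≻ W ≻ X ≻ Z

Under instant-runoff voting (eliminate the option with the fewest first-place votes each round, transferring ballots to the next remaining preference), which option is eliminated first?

Z

Round 1: W 15, Z 1, Y 13, X 2. Eliminate Z.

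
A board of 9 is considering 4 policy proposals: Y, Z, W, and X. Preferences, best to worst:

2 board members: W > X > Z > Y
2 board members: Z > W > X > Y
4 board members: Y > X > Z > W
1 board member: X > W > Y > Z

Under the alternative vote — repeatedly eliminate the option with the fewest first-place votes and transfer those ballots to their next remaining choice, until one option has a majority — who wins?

W

Round 1: Y 4, Z 2, W 2, X 1. Eliminate X.
Round 2: Y 4, Z 2, W 3. Eliminate Z.
Round 3: Y 4, W 5. W has a majority.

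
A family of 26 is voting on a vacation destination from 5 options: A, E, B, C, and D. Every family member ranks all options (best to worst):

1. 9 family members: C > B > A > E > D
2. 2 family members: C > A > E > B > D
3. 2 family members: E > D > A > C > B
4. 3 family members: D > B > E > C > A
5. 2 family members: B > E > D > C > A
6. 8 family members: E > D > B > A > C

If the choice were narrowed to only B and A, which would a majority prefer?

Voters preferring B to A: 22; preferring A to B: 4.
B wins the head-to-head.

B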